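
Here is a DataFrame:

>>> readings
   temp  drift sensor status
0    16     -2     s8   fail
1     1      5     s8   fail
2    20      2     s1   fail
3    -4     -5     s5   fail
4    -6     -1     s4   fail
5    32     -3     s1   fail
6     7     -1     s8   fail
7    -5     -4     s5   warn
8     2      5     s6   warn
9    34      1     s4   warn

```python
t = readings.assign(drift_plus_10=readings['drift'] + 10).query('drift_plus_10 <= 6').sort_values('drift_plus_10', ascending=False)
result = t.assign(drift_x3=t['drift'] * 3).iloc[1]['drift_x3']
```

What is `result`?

-15

add column drift_plus_10 = readings['drift'] + 10:
   temp  drift sensor status  drift_plus_10
0    16     -2     s8   fail              8
1     1      5     s8   fail             15
2    20      2     s1   fail             12
3    -4     -5     s5   fail              5
4    -6     -1     s4   fail              9
5    32     -3     s1   fail              7
6     7     -1     s8   fail              9
7    -5     -4     s5   warn              6
8     2      5     s6   warn             15
9    34      1     s4   warn             11
filter rows where drift_plus_10 <= 6:
   temp  drift sensor status  drift_plus_10
3    -4     -5     s5   fail              5
7    -5     -4     s5   warn              6
sort by drift_plus_10 descending:
   temp  drift sensor status  drift_plus_10
7    -5     -4     s5   warn              6
3    -4     -5     s5   fail              5
add column drift_x3 = t['drift'] * 3:
   temp  drift sensor status  drift_plus_10  drift_x3
7    -5     -4     s5   warn              6       -12
3    -4     -5     s5   fail              5       -15
The value at position 1, column 'drift_x3' is -15.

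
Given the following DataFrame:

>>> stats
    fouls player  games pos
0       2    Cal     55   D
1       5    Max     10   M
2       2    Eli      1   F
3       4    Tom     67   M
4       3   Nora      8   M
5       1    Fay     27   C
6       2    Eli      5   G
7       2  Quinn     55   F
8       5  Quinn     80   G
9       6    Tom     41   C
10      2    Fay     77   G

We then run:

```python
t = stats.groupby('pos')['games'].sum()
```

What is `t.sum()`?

group by pos, sum of games:
pos
C     68
D     55
F     56
G    162
M     85
Name: games, dtype: int64

426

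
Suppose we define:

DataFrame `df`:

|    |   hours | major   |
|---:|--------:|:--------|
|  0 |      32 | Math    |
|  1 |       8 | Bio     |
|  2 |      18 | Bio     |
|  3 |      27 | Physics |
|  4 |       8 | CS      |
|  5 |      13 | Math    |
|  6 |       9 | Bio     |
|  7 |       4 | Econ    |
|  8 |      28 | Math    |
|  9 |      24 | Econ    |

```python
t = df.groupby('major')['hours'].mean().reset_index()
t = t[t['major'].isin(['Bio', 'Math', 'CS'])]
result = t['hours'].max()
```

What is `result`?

group by major, mean of hours:
major
Bio        11.666667
CS          8.000000
Econ       14.000000
Math       24.333333
Physics    27.000000
Name: hours, dtype: float64
reset_index():
     major      hours
0      Bio  11.666667
1       CS   8.000000
2     Econ  14.000000
3     Math  24.333333
4  Physics  27.000000
filter rows where major in ['Bio', 'Math', 'CS']:
  major      hours
0   Bio  11.666667
1    CS   8.000000
3  Math  24.333333
The max of column 'hours' is 24.3333333333.

24.3333333333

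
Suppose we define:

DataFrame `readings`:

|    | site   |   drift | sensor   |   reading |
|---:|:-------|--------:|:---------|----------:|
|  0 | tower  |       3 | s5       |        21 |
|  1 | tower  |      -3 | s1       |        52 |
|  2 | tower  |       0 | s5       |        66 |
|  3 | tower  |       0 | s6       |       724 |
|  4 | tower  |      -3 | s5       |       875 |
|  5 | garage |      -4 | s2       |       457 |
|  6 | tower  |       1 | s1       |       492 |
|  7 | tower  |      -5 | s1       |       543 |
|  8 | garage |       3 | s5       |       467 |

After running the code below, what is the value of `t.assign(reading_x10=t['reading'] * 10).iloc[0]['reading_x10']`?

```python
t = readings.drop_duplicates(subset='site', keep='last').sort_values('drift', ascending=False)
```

drop duplicate site (keep=last):
     site  drift sensor  reading
7   tower     -5     s1      543
8  garage      3     s5      467
sort by drift descending:
     site  drift sensor  reading
8  garage      3     s5      467
7   tower     -5     s1      543
add column reading_x10 = t['reading'] * 10:
     site  drift sensor  reading  reading_x10
8  garage      3     s5      467         4670
7   tower     -5     s1      543         5430
Then the value at position 0, column 'reading_x10': 4670

4670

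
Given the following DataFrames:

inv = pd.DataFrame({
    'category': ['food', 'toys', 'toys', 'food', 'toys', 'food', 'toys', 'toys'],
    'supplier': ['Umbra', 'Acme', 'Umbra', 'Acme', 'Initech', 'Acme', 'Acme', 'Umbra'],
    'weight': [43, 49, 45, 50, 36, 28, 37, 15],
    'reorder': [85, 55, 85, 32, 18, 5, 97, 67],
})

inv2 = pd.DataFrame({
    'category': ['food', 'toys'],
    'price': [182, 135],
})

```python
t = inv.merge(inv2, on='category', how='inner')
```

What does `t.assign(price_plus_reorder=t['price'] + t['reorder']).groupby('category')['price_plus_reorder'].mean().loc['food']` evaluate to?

merge on 'category' (how='inner') → 8 rows:
  category supplier  weight  reorder  price
0     food    Umbra      43       85    182
1     toys     Acme      49       55    135
2     toys    Umbra      45       85    135
3     food     Acme      50       32    182
4     toys  Initech      36       18    135
5     food     Acme      28        5    182
6     toys     Acme      37       97    135
7     toys    Umbra      15       67    135
add column price_plus_reorder = t['price'] + t['reorder']:
  category supplier  weight  reorder  price  price_plus_reorder
0     food    Umbra      43       85    182                 267
1     toys     Acme      49       55    135                 190
2     toys    Umbra      45       85    135                 220
3     food     Acme      50       32    182                 214
4     toys  Initech      36       18    135                 153
5     food     Acme      28        5    182                 187
6     toys     Acme      37       97    135                 232
7     toys    Umbra      15       67    135                 202
group by category, mean of price_plus_reorder:
category
food    222.666667
toys    199.400000
Name: price_plus_reorder, dtype: float64
Finally, value at index 'food' = 222.666666667.

222.666666667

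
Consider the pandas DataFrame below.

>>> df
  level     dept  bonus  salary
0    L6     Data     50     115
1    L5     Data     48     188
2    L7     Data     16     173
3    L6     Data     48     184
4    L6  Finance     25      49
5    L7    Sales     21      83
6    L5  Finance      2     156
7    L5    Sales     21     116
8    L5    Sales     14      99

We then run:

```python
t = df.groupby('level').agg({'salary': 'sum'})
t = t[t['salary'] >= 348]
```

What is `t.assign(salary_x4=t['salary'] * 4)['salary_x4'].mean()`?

group by level, sum of salary:
       salary
level        
L5        559
L6        348
L7        256
filter rows where salary >= 348:
       salary
level        
L5        559
L6        348
add column salary_x4 = t['salary'] * 4:
       salary  salary_x4
level                   
L5        559       2236
L6        348       1392
Taking the mean of column 'salary_x4' gives 1814.0.

1814.0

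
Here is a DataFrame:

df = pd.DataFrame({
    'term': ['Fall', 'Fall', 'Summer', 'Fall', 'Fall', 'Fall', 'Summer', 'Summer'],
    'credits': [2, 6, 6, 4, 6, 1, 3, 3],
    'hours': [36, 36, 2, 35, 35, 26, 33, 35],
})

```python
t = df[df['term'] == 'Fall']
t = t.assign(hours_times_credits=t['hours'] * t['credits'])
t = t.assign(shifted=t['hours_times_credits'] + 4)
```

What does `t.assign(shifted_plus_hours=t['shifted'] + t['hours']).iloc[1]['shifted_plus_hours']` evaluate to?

256

filter rows where term == 'Fall':
   term  credits  hours
0  Fall        2     36
1  Fall        6     36
3  Fall        4     35
4  Fall        6     35
5  Fall        1     26
add column hours_times_credits = t['hours'] * t['credits']:
   term  credits  hours  hours_times_credits
0  Fall        2     36                   72
1  Fall        6     36                  216
3  Fall        4     35                  140
4  Fall        6     35                  210
5  Fall        1     26                   26
add column shifted = t['hours_times_credits'] + 4:
   term  credits  hours  hours_times_credits  shifted
0  Fall        2     36                   72       76
1  Fall        6     36                  216      220
3  Fall        4     35                  140      144
4  Fall        6     35                  210      214
5  Fall        1     26                   26       30
add column shifted_plus_hours = t['shifted'] + t['hours']:
   term  credits  hours  hours_times_credits  shifted  shifted_plus_hours
0  Fall        2     36                   72       76                 112
1  Fall        6     36                  216      220                 256
3  Fall        4     35                  140      144                 179
4  Fall        6     35                  210      214                 249
5  Fall        1     26                   26       30                  56
Finally, value at position 1, column 'shifted_plus_hours' = 256.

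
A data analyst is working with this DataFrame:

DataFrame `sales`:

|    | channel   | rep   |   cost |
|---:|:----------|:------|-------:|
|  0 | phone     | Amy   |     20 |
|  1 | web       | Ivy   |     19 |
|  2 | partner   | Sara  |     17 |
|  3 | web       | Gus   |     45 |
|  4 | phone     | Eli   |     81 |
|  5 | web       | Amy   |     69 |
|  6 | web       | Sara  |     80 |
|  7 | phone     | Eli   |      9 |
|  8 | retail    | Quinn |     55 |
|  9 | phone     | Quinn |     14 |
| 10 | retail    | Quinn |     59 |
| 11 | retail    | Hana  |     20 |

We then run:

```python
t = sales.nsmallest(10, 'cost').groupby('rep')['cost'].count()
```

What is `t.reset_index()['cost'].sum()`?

take 10 rows with smallest cost:
    channel    rep  cost
7     phone    Eli     9
9     phone  Quinn    14
2   partner   Sara    17
1       web    Ivy    19
0     phone    Amy    20
11   retail   Hana    20
3       web    Gus    45
8    retail  Quinn    55
10   retail  Quinn    59
5       web    Amy    69
group by rep, count of cost:
rep
Amy      2
Eli      1
Gus      1
Hana     1
Ivy      1
Quinn    3
Sara     1
Name: cost, dtype: int64
reset_index():
     rep  cost
0    Amy     2
1    Eli     1
2    Gus     1
3   Hana     1
4    Ivy     1
5  Quinn     3
6   Sara     1
Reading off the sum of column 'cost', we get 10.

10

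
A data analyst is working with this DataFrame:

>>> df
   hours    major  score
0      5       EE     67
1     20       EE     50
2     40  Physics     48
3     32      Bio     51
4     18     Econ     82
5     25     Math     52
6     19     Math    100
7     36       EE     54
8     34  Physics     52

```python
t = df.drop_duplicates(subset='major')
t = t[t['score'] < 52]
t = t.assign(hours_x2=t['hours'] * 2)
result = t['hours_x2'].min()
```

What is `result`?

drop duplicate major (keep=first):
   hours    major  score
0      5       EE     67
2     40  Physics     48
3     32      Bio     51
4     18     Econ     82
5     25     Math     52
filter rows where score < 52:
   hours    major  score
2     40  Physics     48
3     32      Bio     51
add column hours_x2 = t['hours'] * 2:
   hours    major  score  hours_x2
2     40  Physics     48        80
3     32      Bio     51        64
Hence 64.

64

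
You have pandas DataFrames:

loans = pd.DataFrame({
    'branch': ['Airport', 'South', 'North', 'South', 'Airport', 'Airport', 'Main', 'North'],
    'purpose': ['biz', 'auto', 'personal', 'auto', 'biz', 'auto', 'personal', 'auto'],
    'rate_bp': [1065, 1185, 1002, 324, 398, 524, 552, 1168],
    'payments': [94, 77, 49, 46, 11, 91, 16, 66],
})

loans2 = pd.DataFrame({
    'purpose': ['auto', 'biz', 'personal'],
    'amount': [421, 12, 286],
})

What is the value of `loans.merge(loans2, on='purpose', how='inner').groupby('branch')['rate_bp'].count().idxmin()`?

Main

merge on 'purpose' (how='inner') → 8 rows:
    branch   purpose  rate_bp  payments  amount
0  Airport       biz     1065        94      12
1    South      auto     1185        77     421
2    North  personal     1002        49     286
3    South      auto      324        46     421
4  Airport       biz      398        11      12
5  Airport      auto      524        91     421
6     Main  personal      552        16     286
7    North      auto     1168        66     421
group by branch, count of rate_bp:
branch
Airport    3
Main       1
North      2
South      2
Name: rate_bp, dtype: int64
Reading off the label with the smallest value, we get Main.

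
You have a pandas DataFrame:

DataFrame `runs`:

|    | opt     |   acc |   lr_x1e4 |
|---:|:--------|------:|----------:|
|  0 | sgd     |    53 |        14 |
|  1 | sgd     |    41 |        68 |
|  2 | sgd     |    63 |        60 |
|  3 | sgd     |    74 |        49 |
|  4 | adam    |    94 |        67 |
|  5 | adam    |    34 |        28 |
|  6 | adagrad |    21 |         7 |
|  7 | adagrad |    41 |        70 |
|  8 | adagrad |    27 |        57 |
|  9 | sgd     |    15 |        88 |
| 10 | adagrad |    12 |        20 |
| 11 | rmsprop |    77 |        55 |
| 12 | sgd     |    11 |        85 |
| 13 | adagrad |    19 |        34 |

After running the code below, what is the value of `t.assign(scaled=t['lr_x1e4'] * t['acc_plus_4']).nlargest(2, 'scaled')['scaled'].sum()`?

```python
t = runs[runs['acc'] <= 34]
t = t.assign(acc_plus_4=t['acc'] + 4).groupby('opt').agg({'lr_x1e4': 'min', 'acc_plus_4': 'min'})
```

2339

filter rows where acc <= 34:
        opt  acc  lr_x1e4
5      adam   34       28
6   adagrad   21        7
8   adagrad   27       57
9       sgd   15       88
10  adagrad   12       20
12      sgd   11       85
13  adagrad   19       34
add column acc_plus_4 = t['acc'] + 4:
        opt  acc  lr_x1e4  acc_plus_4
5      adam   34       28          38
6   adagrad   21        7          25
8   adagrad   27       57          31
9       sgd   15       88          19
10  adagrad   12       20          16
12      sgd   11       85          15
13  adagrad   19       34          23
group by opt: min(lr_x1e4), min(acc_plus_4):
         lr_x1e4  acc_plus_4
opt                         
adagrad        7          16
adam          28          38
sgd           85          15
add column scaled = t['lr_x1e4'] * t['acc_plus_4']:
         lr_x1e4  acc_plus_4  scaled
opt                                 
adagrad        7          16     112
adam          28          38    1064
sgd           85          15    1275
take 2 rows with largest scaled:
      lr_x1e4  acc_plus_4  scaled
opt                              
sgd        85          15    1275
adam       28          38    1064
So sum() = 2339.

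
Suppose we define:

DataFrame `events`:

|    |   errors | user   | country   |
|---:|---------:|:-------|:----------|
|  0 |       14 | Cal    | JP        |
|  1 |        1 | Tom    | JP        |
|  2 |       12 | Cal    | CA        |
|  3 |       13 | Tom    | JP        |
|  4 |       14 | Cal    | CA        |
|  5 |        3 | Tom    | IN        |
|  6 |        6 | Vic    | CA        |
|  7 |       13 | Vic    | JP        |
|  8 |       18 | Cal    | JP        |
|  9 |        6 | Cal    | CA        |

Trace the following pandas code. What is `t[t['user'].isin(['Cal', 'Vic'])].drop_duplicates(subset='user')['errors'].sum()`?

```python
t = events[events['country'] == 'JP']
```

27

filter rows where country == 'JP':
   errors user country
0      14  Cal      JP
1       1  Tom      JP
3      13  Tom      JP
7      13  Vic      JP
8      18  Cal      JP
filter rows where user in ['Cal', 'Vic']:
   errors user country
0      14  Cal      JP
7      13  Vic      JP
8      18  Cal      JP
drop duplicate user (keep=first):
   errors user country
0      14  Cal      JP
7      13  Vic      JP
So sum() = 27.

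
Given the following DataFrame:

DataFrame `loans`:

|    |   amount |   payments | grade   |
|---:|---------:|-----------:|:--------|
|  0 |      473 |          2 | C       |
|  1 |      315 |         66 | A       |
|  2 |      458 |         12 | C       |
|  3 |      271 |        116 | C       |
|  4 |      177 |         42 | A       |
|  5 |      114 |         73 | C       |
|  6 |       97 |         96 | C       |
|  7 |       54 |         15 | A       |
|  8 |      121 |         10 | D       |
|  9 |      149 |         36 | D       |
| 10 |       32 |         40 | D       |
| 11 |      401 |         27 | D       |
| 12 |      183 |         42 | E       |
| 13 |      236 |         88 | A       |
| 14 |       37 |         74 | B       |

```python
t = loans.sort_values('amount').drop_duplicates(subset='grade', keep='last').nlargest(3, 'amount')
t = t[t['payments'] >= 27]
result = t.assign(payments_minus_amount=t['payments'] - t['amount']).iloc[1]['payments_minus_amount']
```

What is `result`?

-249

sort by amount:
    amount  payments grade
10      32        40     D
14      37        74     B
7       54        15     A
6       97        96     C
5      114        73     C
8      121        10     D
9      149        36     D
4      177        42     A
12     183        42     E
13     236        88     A
3      271       116     C
1      315        66     A
11     401        27     D
2      458        12     C
0      473         2     C
drop duplicate grade (keep=last):
    amount  payments grade
14      37        74     B
12     183        42     E
1      315        66     A
11     401        27     D
0      473         2     C
take 3 rows with largest amount:
    amount  payments grade
0      473         2     C
11     401        27     D
1      315        66     A
filter rows where payments >= 27:
    amount  payments grade
11     401        27     D
1      315        66     A
add column payments_minus_amount = t['payments'] - t['amount']:
    amount  payments grade  payments_minus_amount
11     401        27     D                   -374
1      315        66     A                   -249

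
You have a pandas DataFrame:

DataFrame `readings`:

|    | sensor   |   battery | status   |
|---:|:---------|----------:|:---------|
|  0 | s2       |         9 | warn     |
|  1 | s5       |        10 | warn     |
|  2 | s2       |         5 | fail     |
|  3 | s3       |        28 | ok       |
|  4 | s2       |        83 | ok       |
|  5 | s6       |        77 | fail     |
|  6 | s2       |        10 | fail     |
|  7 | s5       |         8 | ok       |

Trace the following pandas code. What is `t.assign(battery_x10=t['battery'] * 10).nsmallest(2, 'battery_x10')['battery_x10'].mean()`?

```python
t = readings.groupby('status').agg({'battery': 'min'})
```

group by status, min of battery:
        battery
status         
fail          5
ok            8
warn          9
add column battery_x10 = t['battery'] * 10:
        battery  battery_x10
status                      
fail          5           50
ok            8           80
warn          9           90
take 2 rows with smallest battery_x10:
        battery  battery_x10
status                      
fail          5           50
ok            8           80
Reading off the mean of column 'battery_x10', we get 65.0.

65.0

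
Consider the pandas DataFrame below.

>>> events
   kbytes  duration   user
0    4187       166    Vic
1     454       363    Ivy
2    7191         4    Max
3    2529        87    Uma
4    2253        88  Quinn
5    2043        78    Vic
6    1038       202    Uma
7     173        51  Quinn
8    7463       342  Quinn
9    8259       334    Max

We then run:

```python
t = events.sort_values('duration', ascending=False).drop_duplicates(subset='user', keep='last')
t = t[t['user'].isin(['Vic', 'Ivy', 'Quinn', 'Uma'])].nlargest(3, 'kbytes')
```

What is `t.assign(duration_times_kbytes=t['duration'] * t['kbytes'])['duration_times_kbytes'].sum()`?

544179

sort by duration descending:
   kbytes  duration   user
1     454       363    Ivy
8    7463       342  Quinn
9    8259       334    Max
6    1038       202    Uma
0    4187       166    Vic
4    2253        88  Quinn
3    2529        87    Uma
5    2043        78    Vic
7     173        51  Quinn
2    7191         4    Max
drop duplicate user (keep=last):
   kbytes  duration   user
1     454       363    Ivy
3    2529        87    Uma
5    2043        78    Vic
7     173        51  Quinn
2    7191         4    Max
filter rows where user in ['Vic', 'Ivy', 'Quinn', 'Uma']:
   kbytes  duration   user
1     454       363    Ivy
3    2529        87    Uma
5    2043        78    Vic
7     173        51  Quinn
take 3 rows with largest kbytes:
   kbytes  duration user
3    2529        87  Uma
5    2043        78  Vic
1     454       363  Ivy
add column duration_times_kbytes = t['duration'] * t['kbytes']:
   kbytes  duration user  duration_times_kbytes
3    2529        87  Uma                 220023
5    2043        78  Vic                 159354
1     454       363  Ivy                 164802
sum of column 'duration_times_kbytes' → 544179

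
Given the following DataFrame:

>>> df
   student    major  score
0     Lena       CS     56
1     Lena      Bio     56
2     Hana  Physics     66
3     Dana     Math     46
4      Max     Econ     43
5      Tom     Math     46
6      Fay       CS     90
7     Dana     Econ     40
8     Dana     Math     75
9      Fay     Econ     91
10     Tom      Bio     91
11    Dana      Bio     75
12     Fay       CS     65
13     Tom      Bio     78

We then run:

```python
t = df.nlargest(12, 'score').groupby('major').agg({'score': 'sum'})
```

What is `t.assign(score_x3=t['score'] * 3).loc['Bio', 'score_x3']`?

900

take 12 rows with largest score:
   student    major  score
9      Fay     Econ     91
10     Tom      Bio     91
6      Fay       CS     90
13     Tom      Bio     78
8     Dana     Math     75
11    Dana      Bio     75
2     Hana  Physics     66
12     Fay       CS     65
0     Lena       CS     56
1     Lena      Bio     56
3     Dana     Math     46
5      Tom     Math     46
group by major, sum of score:
         score
major         
Bio        300
CS         211
Econ        91
Math       167
Physics     66
add column score_x3 = t['score'] * 3:
         score  score_x3
major                   
Bio        300       900
CS         211       633
Econ        91       273
Math       167       501
Physics     66       198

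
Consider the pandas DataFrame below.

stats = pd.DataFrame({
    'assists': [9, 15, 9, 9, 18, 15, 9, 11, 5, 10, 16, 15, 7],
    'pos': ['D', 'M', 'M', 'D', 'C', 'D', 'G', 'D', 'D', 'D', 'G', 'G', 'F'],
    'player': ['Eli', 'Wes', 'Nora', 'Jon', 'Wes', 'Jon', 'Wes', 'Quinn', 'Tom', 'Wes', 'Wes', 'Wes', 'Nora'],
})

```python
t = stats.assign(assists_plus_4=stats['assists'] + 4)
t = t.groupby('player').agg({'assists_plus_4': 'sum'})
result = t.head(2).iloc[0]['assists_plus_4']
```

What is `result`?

add column assists_plus_4 = stats['assists'] + 4:
    assists pos player  assists_plus_4
0         9   D    Eli              13
1        15   M    Wes              19
2         9   M   Nora              13
3         9   D    Jon              13
4        18   C    Wes              22
5        15   D    Jon              19
6         9   G    Wes              13
7        11   D  Quinn              15
8         5   D    Tom               9
9        10   D    Wes              14
10       16   G    Wes              20
11       15   G    Wes              19
12        7   F   Nora              11
group by player, sum of assists_plus_4:
        assists_plus_4
player                
Eli                 13
Jon                 32
Nora                24
Quinn               15
Tom                  9
Wes                107
take first 2 rows:
        assists_plus_4
player                
Eli                 13
Jon                 32
Hence 13.

13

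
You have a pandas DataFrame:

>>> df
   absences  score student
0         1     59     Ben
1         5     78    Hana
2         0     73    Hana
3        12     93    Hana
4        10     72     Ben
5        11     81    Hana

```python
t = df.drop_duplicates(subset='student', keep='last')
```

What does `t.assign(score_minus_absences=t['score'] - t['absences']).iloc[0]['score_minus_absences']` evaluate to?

drop duplicate student (keep=last):
   absences  score student
4        10     72     Ben
5        11     81    Hana
add column score_minus_absences = t['score'] - t['absences']:
   absences  score student  score_minus_absences
4        10     72     Ben                    62
5        11     81    Hana                    70
The value at position 0, column 'score_minus_absences' is 62.

62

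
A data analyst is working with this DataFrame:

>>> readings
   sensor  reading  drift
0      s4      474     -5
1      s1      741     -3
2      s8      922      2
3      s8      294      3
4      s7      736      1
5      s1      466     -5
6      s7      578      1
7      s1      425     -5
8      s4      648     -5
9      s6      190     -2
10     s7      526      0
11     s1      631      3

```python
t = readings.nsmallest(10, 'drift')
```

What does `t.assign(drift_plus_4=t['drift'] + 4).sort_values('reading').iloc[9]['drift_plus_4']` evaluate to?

6

take 10 rows with smallest drift:
   sensor  reading  drift
0      s4      474     -5
5      s1      466     -5
7      s1      425     -5
8      s4      648     -5
1      s1      741     -3
9      s6      190     -2
10     s7      526      0
4      s7      736      1
6      s7      578      1
2      s8      922      2
add column drift_plus_4 = t['drift'] + 4:
   sensor  reading  drift  drift_plus_4
0      s4      474     -5            -1
5      s1      466     -5            -1
7      s1      425     -5            -1
8      s4      648     -5            -1
1      s1      741     -3             1
9      s6      190     -2             2
10     s7      526      0             4
4      s7      736      1             5
6      s7      578      1             5
2      s8      922      2             6
sort by reading:
   sensor  reading  drift  drift_plus_4
9      s6      190     -2             2
7      s1      425     -5            -1
5      s1      466     -5            -1
0      s4      474     -5            -1
10     s7      526      0             4
6      s7      578      1             5
8      s4      648     -5            -1
4      s7      736      1             5
1      s1      741     -3             1
2      s8      922      2             6
Finally, value at position 9, column 'drift_plus_4' = 6.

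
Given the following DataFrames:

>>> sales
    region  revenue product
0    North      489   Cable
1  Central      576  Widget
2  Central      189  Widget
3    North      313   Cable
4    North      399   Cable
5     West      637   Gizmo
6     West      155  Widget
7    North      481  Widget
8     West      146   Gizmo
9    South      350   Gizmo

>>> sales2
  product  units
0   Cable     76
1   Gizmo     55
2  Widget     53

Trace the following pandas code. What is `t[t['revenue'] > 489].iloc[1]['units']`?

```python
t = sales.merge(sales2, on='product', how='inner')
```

merge on 'product' (how='inner') → 10 rows:
    region  revenue product  units
0    North      489   Cable     76
1  Central      576  Widget     53
2  Central      189  Widget     53
3    North      313   Cable     76
4    North      399   Cable     76
5     West      637   Gizmo     55
6     West      155  Widget     53
7    North      481  Widget     53
8     West      146   Gizmo     55
9    South      350   Gizmo     55
filter rows where revenue > 489:
    region  revenue product  units
1  Central      576  Widget     53
5     West      637   Gizmo     55
Hence 55.

55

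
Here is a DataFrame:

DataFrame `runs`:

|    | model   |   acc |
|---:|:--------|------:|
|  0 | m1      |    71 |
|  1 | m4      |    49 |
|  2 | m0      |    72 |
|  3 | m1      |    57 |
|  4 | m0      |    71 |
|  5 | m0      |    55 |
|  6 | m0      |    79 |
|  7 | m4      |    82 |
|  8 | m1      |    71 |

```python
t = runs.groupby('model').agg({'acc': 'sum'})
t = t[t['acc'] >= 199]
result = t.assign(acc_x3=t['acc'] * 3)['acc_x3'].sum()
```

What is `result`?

group by model, sum of acc:
       acc
model     
m0     277
m1     199
m4     131
filter rows where acc >= 199:
       acc
model     
m0     277
m1     199
add column acc_x3 = t['acc'] * 3:
       acc  acc_x3
model             
m0     277     831
m1     199     597
So sum() = 1428.

1428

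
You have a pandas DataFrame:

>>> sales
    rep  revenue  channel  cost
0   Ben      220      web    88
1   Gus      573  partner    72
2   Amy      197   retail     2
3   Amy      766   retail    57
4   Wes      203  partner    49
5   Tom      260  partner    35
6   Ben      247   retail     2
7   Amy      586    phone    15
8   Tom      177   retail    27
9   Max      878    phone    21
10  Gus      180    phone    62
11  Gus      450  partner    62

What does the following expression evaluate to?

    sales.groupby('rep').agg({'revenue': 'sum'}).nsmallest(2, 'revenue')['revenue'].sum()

640

group by rep, sum of revenue:
     revenue
rep         
Amy     1549
Ben      467
Gus     1203
Max      878
Tom      437
Wes      203
take 2 rows with smallest revenue:
     revenue
rep         
Wes      203
Tom      437
Taking the sum of column 'revenue' gives 640.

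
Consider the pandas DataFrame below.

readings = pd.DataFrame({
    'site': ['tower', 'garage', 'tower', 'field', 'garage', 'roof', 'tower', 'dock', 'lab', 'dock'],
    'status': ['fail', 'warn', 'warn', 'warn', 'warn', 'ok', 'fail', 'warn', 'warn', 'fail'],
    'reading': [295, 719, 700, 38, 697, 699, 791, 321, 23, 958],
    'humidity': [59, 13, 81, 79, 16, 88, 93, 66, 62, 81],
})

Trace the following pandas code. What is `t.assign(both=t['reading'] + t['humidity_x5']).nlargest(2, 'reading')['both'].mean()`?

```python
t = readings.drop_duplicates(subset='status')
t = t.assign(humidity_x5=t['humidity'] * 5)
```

961.5

drop duplicate status (keep=first):
     site status  reading  humidity
0   tower   fail      295        59
1  garage   warn      719        13
5    roof     ok      699        88
add column humidity_x5 = t['humidity'] * 5:
     site status  reading  humidity  humidity_x5
0   tower   fail      295        59          295
1  garage   warn      719        13           65
5    roof     ok      699        88          440
add column both = t['reading'] + t['humidity_x5']:
     site status  reading  humidity  humidity_x5  both
0   tower   fail      295        59          295   590
1  garage   warn      719        13           65   784
5    roof     ok      699        88          440  1139
take 2 rows with largest reading:
     site status  reading  humidity  humidity_x5  both
1  garage   warn      719        13           65   784
5    roof     ok      699        88          440  1139
So mean() = 961.5.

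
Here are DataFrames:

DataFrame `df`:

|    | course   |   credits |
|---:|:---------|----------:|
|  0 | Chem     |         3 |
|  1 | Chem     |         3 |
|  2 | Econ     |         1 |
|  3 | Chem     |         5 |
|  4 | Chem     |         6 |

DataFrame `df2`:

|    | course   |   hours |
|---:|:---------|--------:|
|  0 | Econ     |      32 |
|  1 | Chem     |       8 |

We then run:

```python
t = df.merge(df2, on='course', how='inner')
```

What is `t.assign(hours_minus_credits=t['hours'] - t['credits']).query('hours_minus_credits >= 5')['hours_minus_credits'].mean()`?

13.6666666667

merge on 'course' (how='inner') → 5 rows:
  course  credits  hours
0   Chem        3      8
1   Chem        3      8
2   Econ        1     32
3   Chem        5      8
4   Chem        6      8
add column hours_minus_credits = t['hours'] - t['credits']:
  course  credits  hours  hours_minus_credits
0   Chem        3      8                    5
1   Chem        3      8                    5
2   Econ        1     32                   31
3   Chem        5      8                    3
4   Chem        6      8                    2
filter rows where hours_minus_credits >= 5:
  course  credits  hours  hours_minus_credits
0   Chem        3      8                    5
1   Chem        3      8                    5
2   Econ        1     32                   31
Hence 13.6666666667.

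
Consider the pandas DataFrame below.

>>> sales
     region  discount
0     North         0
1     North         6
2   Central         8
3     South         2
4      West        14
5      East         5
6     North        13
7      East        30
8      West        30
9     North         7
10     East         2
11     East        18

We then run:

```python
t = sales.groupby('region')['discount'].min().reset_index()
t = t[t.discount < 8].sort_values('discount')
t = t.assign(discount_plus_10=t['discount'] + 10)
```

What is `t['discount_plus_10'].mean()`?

11.3333333333

group by region, min of discount:
region
Central     8
East        2
North       0
South       2
West       14
Name: discount, dtype: int64
reset_index():
    region  discount
0  Central         8
1     East         2
2    North         0
3    South         2
4     West        14
filter rows where discount < 8:
  region  discount
1   East         2
2  North         0
3  South         2
sort by discount:
  region  discount
2  North         0
1   East         2
3  South         2
add column discount_plus_10 = t['discount'] + 10:
  region  discount  discount_plus_10
2  North         0                10
1   East         2                12
3  South         2                12
mean of column 'discount_plus_10' → 11.3333333333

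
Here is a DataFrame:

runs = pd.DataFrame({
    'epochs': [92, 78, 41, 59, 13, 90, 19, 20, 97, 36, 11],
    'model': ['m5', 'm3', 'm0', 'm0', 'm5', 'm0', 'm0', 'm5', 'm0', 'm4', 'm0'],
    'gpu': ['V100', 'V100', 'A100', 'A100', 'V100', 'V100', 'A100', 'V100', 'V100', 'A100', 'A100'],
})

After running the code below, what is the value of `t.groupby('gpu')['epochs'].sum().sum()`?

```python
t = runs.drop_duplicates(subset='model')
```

drop duplicate model (keep=first):
   epochs model   gpu
0      92    m5  V100
1      78    m3  V100
2      41    m0  A100
9      36    m4  A100
group by gpu, sum of epochs:
gpu
A100     77
V100    170
Name: epochs, dtype: int64

247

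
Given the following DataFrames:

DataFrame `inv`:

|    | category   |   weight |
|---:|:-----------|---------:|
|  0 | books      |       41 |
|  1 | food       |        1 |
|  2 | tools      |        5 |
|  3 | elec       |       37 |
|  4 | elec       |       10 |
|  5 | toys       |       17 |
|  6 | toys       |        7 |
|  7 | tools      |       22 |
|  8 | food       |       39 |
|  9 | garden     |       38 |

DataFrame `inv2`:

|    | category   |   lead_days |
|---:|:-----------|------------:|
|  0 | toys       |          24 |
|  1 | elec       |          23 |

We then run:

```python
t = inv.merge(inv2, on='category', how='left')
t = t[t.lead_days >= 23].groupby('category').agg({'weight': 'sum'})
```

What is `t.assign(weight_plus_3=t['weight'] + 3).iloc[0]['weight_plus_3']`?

merge on 'category' (how='left') → 10 rows:
  category  weight  lead_days
0    books      41        NaN
1     food       1        NaN
2    tools       5        NaN
3     elec      37       23.0
4     elec      10       23.0
5     toys      17       24.0
6     toys       7       24.0
7    tools      22        NaN
8     food      39        NaN
9   garden      38        NaN
filter rows where lead_days >= 23:
  category  weight  lead_days
3     elec      37       23.0
4     elec      10       23.0
5     toys      17       24.0
6     toys       7       24.0
group by category, sum of weight:
          weight
category        
elec          47
toys          24
add column weight_plus_3 = t['weight'] + 3:
          weight  weight_plus_3
category                       
elec          47             50
toys          24             27
Finally, value at position 0, column 'weight_plus_3' = 50.

50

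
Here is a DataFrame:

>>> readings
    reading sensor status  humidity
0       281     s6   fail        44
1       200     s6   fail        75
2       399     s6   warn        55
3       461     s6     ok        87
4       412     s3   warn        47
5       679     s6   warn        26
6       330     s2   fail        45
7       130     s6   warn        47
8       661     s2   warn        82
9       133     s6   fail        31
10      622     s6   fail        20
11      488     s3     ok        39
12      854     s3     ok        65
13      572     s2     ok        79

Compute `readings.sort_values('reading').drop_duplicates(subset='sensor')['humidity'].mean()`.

46.3333333333

sort by reading:
    reading sensor status  humidity
7       130     s6   warn        47
9       133     s6   fail        31
1       200     s6   fail        75
0       281     s6   fail        44
6       330     s2   fail        45
2       399     s6   warn        55
4       412     s3   warn        47
3       461     s6     ok        87
11      488     s3     ok        39
13      572     s2     ok        79
10      622     s6   fail        20
8       661     s2   warn        82
5       679     s6   warn        26
12      854     s3     ok        65
drop duplicate sensor (keep=first):
   reading sensor status  humidity
7      130     s6   warn        47
6      330     s2   fail        45
4      412     s3   warn        47
Hence 46.3333333333.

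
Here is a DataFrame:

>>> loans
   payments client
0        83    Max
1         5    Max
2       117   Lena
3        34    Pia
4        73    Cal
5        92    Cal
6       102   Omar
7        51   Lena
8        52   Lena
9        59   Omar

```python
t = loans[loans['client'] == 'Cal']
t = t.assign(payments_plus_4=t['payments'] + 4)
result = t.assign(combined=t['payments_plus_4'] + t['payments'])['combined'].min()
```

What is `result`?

filter rows where client == 'Cal':
   payments client
4        73    Cal
5        92    Cal
add column payments_plus_4 = t['payments'] + 4:
   payments client  payments_plus_4
4        73    Cal               77
5        92    Cal               96
add column combined = t['payments_plus_4'] + t['payments']:
   payments client  payments_plus_4  combined
4        73    Cal               77       150
5        92    Cal               96       188
Then the min of column 'combined': 150

150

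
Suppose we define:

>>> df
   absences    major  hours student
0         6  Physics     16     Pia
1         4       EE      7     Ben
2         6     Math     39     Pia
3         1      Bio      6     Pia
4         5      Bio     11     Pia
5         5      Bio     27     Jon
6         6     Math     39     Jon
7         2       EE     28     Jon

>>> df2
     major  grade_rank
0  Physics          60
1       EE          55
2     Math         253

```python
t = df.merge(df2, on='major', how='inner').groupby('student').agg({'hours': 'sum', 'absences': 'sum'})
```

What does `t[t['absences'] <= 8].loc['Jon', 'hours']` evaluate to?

67

merge on 'major' (how='inner') → 5 rows:
   absences    major  hours student  grade_rank
0         6  Physics     16     Pia          60
1         4       EE      7     Ben          55
2         6     Math     39     Pia         253
3         6     Math     39     Jon         253
4         2       EE     28     Jon          55
group by student: sum(hours), sum(absences):
         hours  absences
student                 
Ben          7         4
Jon         67         8
Pia         55        12
filter rows where absences <= 8:
         hours  absences
student                 
Ben          7         4
Jon         67         8
The value at row 'Jon', column 'hours' is 67.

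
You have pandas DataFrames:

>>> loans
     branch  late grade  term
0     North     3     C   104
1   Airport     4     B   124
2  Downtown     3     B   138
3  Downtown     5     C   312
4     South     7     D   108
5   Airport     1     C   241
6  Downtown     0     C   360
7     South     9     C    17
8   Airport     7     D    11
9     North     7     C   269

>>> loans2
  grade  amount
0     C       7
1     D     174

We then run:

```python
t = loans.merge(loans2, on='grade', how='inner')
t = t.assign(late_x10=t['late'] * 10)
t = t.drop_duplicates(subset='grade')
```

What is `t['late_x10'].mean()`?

50.0

merge on 'grade' (how='inner') → 8 rows:
     branch  late grade  term  amount
0     North     3     C   104       7
1  Downtown     5     C   312       7
2     South     7     D   108     174
3   Airport     1     C   241       7
4  Downtown     0     C   360       7
5     South     9     C    17       7
6   Airport     7     D    11     174
7     North     7     C   269       7
add column late_x10 = t['late'] * 10:
     branch  late grade  term  amount  late_x10
0     North     3     C   104       7        30
1  Downtown     5     C   312       7        50
2     South     7     D   108     174        70
3   Airport     1     C   241       7        10
4  Downtown     0     C   360       7         0
5     South     9     C    17       7        90
6   Airport     7     D    11     174        70
7     North     7     C   269       7        70
drop duplicate grade (keep=first):
  branch  late grade  term  amount  late_x10
0  North     3     C   104       7        30
2  South     7     D   108     174        70
Hence 50.0.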